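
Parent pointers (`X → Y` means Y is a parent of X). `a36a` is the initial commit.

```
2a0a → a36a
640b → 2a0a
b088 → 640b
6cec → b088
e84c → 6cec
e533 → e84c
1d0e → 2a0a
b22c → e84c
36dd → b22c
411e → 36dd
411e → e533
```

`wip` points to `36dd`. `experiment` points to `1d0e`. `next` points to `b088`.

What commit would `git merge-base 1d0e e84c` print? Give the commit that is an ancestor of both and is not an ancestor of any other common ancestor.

Ancestors of 1d0e: {1d0e, 2a0a, a36a}.
Ancestors of e84c: {2a0a, 640b, 6cec, a36a, b088, e84c}.
Common ancestors: {2a0a, a36a}.
Among these, 2a0a is not an ancestor of any other common ancestor — it is the merge base.

2a0a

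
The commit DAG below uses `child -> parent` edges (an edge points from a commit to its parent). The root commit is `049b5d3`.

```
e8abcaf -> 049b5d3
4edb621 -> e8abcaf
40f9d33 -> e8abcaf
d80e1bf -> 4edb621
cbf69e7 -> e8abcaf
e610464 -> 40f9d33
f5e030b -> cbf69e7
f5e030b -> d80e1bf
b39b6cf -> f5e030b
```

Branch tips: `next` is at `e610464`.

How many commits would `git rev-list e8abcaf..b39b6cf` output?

5

Reachable from b39b6cf: {049b5d3, 4edb621, b39b6cf, cbf69e7, d80e1bf, e8abcaf, f5e030b}.
Reachable from e8abcaf: {049b5d3, e8abcaf}.
In b39b6cf's history but not e8abcaf's: {4edb621, b39b6cf, cbf69e7, d80e1bf, f5e030b} — 5 commits.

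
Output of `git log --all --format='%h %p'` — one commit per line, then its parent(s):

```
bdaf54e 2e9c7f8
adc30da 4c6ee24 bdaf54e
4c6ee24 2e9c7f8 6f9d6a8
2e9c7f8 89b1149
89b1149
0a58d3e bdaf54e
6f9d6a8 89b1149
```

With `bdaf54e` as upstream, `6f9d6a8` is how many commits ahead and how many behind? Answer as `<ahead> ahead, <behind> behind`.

Reachable from 6f9d6a8: {6f9d6a8, 89b1149}.
Reachable from bdaf54e: {2e9c7f8, 89b1149, bdaf54e}.
Only in 6f9d6a8's history (ahead): {6f9d6a8} — 1.
Only in bdaf54e's history (behind): {2e9c7f8, bdaf54e} — 2.

1 ahead, 2 behind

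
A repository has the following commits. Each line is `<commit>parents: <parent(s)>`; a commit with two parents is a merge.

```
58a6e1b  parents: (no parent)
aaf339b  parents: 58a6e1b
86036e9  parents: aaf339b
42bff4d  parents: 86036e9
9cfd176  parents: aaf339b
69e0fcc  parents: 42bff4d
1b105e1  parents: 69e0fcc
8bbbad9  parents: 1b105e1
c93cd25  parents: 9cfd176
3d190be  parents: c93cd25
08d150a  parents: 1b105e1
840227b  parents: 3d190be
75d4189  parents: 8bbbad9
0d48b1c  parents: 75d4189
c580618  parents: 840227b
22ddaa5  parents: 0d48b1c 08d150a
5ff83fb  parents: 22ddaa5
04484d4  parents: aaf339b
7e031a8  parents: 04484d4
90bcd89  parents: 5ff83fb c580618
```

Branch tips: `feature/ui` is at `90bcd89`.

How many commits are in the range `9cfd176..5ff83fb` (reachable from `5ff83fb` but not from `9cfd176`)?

10

Reachable from 5ff83fb: {08d150a, 0d48b1c, 1b105e1, 22ddaa5, 42bff4d, 58a6e1b, 5ff83fb, 69e0fcc, 75d4189, 86036e9, 8bbbad9, aaf339b}.
Reachable from 9cfd176: {58a6e1b, 9cfd176, aaf339b}.
In 5ff83fb's history but not 9cfd176's: {08d150a, 0d48b1c, 1b105e1, 22ddaa5, 42bff4d, 5ff83fb, 69e0fcc, 75d4189, 86036e9, 8bbbad9} — 10 commits.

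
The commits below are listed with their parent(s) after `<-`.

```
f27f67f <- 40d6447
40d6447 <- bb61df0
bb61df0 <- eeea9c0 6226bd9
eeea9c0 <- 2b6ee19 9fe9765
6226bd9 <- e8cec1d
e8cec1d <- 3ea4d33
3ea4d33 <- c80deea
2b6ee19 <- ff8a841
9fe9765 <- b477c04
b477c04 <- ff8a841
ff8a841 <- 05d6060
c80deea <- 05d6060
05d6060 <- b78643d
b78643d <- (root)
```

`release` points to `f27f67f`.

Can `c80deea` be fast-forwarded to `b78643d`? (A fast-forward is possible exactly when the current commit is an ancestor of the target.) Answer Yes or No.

A fast-forward from c80deea to b78643d is possible iff c80deea is an ancestor of b78643d.
Ancestors of b78643d: {b78643d}.
c80deea is not among them, so fast-forward is not possible.

No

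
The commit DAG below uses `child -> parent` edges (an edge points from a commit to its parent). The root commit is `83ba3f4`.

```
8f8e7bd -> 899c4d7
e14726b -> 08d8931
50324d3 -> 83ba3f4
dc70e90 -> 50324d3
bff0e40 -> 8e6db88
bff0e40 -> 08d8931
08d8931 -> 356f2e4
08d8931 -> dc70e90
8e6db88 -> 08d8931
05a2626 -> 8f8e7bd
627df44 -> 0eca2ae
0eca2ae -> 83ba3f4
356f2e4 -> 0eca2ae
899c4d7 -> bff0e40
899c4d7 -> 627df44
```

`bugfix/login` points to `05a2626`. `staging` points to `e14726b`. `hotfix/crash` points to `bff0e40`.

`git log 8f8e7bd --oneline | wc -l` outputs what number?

11

Walking parent pointers from 8f8e7bd: reachable set = {08d8931, 0eca2ae, 356f2e4, 50324d3, 627df44, 83ba3f4, 899c4d7, 8e6db88, 8f8e7bd, bff0e40, dc70e90}.
That is 11 commits.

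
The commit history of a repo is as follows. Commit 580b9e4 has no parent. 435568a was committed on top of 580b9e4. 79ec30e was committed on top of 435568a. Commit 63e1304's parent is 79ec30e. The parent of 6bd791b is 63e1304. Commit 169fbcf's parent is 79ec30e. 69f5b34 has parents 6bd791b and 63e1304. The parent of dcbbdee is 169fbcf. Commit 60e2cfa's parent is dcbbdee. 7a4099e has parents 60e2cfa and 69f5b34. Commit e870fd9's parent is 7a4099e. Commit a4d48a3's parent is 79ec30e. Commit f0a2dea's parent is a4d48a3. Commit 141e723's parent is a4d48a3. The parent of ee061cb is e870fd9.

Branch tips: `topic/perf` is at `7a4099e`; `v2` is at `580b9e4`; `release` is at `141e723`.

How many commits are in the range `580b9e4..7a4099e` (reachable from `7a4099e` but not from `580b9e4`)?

Reachable from 7a4099e: {169fbcf, 435568a, 580b9e4, 60e2cfa, 63e1304, 69f5b34, 6bd791b, 79ec30e, 7a4099e, dcbbdee}.
Reachable from 580b9e4: {580b9e4}.
In 7a4099e's history but not 580b9e4's: {169fbcf, 435568a, 60e2cfa, 63e1304, 69f5b34, 6bd791b, 79ec30e, 7a4099e, dcbbdee} — 9 commits.

9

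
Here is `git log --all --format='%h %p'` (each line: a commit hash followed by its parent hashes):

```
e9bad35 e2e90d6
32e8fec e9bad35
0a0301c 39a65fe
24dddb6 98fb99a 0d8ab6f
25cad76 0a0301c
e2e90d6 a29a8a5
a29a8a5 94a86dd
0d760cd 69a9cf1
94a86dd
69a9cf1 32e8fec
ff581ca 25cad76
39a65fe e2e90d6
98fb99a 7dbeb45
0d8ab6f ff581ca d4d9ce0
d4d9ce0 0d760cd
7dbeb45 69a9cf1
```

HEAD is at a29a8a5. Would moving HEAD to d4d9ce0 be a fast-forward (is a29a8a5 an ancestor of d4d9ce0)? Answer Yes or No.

Yes

A fast-forward from a29a8a5 to d4d9ce0 is possible iff a29a8a5 is an ancestor of d4d9ce0.
Ancestors of d4d9ce0: {0d760cd, 32e8fec, 69a9cf1, 94a86dd, a29a8a5, d4d9ce0, e2e90d6, e9bad35}.
a29a8a5 is among them, so fast-forward is possible.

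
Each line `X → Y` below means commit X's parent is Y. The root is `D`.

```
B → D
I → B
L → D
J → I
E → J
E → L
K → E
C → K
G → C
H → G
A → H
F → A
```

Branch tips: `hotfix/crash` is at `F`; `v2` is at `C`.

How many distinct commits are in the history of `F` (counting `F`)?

12

Walking parent pointers from F: reachable set = {A, B, C, D, E, F, G, H, I, J, K, L}.
That is 12 commits.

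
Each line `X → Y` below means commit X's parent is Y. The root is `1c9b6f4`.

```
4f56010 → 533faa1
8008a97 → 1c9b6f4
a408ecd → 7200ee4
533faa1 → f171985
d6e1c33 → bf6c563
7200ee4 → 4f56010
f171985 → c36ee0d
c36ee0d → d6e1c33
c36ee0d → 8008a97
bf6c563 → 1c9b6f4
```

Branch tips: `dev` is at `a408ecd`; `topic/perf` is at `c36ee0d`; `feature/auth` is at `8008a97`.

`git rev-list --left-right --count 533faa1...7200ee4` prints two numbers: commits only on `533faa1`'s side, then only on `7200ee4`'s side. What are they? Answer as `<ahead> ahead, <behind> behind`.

0 ahead, 2 behind

Reachable from 533faa1: {1c9b6f4, 533faa1, 8008a97, bf6c563, c36ee0d, d6e1c33, f171985}.
Reachable from 7200ee4: {1c9b6f4, 4f56010, 533faa1, 7200ee4, 8008a97, bf6c563, c36ee0d, d6e1c33, f171985}.
Only in 533faa1's history (ahead): {} — 0.
Only in 7200ee4's history (behind): {4f56010, 7200ee4} — 2.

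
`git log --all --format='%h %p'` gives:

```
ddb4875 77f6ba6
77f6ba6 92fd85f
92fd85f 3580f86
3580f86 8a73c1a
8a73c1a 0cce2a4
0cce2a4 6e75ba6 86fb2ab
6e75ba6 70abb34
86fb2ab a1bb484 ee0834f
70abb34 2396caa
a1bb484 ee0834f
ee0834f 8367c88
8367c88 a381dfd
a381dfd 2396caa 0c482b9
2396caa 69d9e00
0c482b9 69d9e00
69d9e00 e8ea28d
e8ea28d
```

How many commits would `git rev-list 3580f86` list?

14

Walking parent pointers from 3580f86: reachable set = {0c482b9, 0cce2a4, 2396caa, 3580f86, 69d9e00, 6e75ba6, 70abb34, 8367c88, 86fb2ab, 8a73c1a, a1bb484, a381dfd, e8ea28d, ee0834f}.
That is 14 commits.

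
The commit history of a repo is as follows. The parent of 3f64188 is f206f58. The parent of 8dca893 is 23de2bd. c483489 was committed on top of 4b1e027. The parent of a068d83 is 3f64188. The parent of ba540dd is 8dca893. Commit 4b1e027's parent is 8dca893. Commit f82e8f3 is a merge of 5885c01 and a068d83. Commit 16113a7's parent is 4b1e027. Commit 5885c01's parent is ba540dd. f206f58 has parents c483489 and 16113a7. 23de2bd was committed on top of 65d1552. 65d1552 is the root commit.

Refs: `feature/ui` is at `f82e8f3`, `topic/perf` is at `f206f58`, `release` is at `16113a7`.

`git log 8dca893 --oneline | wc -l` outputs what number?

Walking parent pointers from 8dca893: reachable set = {23de2bd, 65d1552, 8dca893}.
That is 3 commits.

3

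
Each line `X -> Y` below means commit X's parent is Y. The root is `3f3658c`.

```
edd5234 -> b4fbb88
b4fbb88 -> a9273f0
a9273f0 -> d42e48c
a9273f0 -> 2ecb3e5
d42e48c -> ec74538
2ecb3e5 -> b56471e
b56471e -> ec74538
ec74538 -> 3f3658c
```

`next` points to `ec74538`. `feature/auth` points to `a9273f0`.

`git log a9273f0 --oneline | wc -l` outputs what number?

6

Walking parent pointers from a9273f0: reachable set = {2ecb3e5, 3f3658c, a9273f0, b56471e, d42e48c, ec74538}.
That is 6 commits.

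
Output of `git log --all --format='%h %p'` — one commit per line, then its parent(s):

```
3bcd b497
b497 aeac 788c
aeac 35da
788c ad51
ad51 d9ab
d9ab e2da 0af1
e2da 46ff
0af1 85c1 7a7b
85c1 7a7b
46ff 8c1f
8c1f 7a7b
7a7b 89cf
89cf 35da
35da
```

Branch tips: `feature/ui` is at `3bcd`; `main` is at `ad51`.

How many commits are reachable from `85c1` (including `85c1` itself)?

4

Walking parent pointers from 85c1: reachable set = {35da, 7a7b, 85c1, 89cf}.
That is 4 commits.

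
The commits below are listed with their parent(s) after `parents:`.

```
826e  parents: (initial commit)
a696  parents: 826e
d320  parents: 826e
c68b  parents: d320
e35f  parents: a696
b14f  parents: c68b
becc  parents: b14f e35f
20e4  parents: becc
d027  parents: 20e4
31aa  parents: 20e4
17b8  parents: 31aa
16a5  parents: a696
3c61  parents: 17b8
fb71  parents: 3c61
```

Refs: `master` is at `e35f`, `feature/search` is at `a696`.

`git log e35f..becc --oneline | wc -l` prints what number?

4

Reachable from becc: {826e, a696, b14f, becc, c68b, d320, e35f}.
Reachable from e35f: {826e, a696, e35f}.
In becc's history but not e35f's: {b14f, becc, c68b, d320} — 4 commits.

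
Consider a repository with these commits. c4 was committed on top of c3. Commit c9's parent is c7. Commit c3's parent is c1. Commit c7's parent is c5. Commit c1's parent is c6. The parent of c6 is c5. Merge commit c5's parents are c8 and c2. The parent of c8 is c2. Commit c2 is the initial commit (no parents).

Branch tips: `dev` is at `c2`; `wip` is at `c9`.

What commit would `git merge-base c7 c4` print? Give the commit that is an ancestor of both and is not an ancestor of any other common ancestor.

c5

Ancestors of c7: {c2, c5, c7, c8}.
Ancestors of c4: {c1, c2, c3, c4, c5, c6, c8}.
Common ancestors: {c2, c5, c8}.
Among these, c5 is not an ancestor of any other common ancestor — it is the merge base.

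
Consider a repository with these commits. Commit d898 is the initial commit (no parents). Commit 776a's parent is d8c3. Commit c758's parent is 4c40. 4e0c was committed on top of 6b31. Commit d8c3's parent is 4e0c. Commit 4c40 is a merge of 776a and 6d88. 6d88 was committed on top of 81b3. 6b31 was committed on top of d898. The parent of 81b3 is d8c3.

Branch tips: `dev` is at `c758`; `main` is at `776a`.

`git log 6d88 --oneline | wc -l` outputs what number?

6

Walking parent pointers from 6d88: reachable set = {4e0c, 6b31, 6d88, 81b3, d898, d8c3}.
That is 6 commits.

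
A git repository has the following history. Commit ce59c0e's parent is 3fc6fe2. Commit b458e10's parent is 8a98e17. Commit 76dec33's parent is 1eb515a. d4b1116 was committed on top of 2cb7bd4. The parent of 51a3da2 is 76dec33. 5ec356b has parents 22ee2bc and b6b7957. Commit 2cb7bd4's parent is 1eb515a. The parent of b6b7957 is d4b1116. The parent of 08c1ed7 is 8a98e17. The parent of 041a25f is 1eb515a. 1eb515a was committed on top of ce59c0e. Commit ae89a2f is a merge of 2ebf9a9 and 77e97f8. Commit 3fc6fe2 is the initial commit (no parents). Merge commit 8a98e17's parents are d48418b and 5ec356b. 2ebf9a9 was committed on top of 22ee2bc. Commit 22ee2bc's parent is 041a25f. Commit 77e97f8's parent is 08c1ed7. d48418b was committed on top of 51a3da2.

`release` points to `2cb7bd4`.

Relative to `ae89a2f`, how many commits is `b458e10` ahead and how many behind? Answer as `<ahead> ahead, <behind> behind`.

Reachable from b458e10: {041a25f, 1eb515a, 22ee2bc, 2cb7bd4, 3fc6fe2, 51a3da2, 5ec356b, 76dec33, 8a98e17, b458e10, b6b7957, ce59c0e, d48418b, d4b1116}.
Reachable from ae89a2f: {041a25f, 08c1ed7, 1eb515a, 22ee2bc, 2cb7bd4, 2ebf9a9, 3fc6fe2, 51a3da2, 5ec356b, 76dec33, 77e97f8, 8a98e17, ae89a2f, b6b7957, ce59c0e, d48418b, d4b1116}.
Only in b458e10's history (ahead): {b458e10} — 1.
Only in ae89a2f's history (behind): {08c1ed7, 2ebf9a9, 77e97f8, ae89a2f} — 4.

1 ahead, 4 behind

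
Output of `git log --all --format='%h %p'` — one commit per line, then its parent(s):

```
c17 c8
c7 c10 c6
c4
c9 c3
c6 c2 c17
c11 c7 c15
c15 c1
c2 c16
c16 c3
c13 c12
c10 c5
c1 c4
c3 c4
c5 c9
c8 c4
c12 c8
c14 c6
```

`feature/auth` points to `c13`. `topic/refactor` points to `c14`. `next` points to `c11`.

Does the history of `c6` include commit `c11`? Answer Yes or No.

No

Ancestors of c6: {c16, c17, c2, c3, c4, c6, c8}.
c11 is not in that set, so it is not an ancestor of c6.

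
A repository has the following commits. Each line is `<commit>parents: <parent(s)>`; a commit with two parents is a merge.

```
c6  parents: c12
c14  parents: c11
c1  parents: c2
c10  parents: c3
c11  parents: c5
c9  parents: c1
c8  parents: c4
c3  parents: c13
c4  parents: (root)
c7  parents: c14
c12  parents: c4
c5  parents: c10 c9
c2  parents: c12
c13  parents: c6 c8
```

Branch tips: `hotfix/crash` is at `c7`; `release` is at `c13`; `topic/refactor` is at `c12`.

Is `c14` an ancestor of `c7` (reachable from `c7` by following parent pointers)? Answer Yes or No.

Ancestors of c7 (commits reachable by following parents): {c1, c10, c11, c12, c13, c14, c2, c3, c4, c5, c6, c7, c8, c9}.
c14 is in that set, so it is an ancestor of c7.

Yes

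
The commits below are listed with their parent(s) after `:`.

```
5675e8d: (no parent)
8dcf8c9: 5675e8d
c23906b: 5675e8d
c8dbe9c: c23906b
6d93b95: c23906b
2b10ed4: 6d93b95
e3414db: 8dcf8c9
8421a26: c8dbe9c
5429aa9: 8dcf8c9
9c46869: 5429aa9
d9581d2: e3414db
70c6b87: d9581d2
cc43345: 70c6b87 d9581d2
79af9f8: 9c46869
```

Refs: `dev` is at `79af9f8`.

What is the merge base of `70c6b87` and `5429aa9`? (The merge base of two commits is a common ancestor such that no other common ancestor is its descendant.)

Ancestors of 70c6b87: {5675e8d, 70c6b87, 8dcf8c9, d9581d2, e3414db}.
Ancestors of 5429aa9: {5429aa9, 5675e8d, 8dcf8c9}.
Common ancestors: {5675e8d, 8dcf8c9}.
Among these, 8dcf8c9 is not an ancestor of any other common ancestor — it is the merge base.

8dcf8c9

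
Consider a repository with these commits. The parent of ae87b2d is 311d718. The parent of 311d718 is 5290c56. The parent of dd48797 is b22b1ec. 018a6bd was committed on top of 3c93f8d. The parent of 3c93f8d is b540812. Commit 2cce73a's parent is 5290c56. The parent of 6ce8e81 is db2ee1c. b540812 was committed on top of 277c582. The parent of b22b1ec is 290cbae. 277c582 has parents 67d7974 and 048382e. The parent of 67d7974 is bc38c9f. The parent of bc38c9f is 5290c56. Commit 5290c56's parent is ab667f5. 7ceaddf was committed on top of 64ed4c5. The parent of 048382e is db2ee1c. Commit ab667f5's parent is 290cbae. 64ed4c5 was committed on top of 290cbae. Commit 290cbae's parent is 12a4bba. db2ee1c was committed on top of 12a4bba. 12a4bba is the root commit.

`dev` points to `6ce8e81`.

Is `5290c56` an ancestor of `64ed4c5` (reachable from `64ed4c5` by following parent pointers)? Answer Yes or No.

No

Ancestors of 64ed4c5: {12a4bba, 290cbae, 64ed4c5}.
5290c56 is not in that set, so it is not an ancestor of 64ed4c5.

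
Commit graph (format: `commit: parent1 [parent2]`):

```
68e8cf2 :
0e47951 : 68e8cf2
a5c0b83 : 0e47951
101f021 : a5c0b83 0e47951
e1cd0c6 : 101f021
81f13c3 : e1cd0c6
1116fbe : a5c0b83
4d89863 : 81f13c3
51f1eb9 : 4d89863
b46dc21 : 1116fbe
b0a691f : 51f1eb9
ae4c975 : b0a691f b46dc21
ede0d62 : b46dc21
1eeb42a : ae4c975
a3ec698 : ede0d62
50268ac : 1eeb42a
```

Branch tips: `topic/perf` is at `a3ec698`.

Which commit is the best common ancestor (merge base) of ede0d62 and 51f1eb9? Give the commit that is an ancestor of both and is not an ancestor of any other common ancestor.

a5c0b83

Ancestors of ede0d62: {0e47951, 1116fbe, 68e8cf2, a5c0b83, b46dc21, ede0d62}.
Ancestors of 51f1eb9: {0e47951, 101f021, 4d89863, 51f1eb9, 68e8cf2, 81f13c3, a5c0b83, e1cd0c6}.
Common ancestors: {0e47951, 68e8cf2, a5c0b83}.
Among these, a5c0b83 is not an ancestor of any other common ancestor — it is the merge base.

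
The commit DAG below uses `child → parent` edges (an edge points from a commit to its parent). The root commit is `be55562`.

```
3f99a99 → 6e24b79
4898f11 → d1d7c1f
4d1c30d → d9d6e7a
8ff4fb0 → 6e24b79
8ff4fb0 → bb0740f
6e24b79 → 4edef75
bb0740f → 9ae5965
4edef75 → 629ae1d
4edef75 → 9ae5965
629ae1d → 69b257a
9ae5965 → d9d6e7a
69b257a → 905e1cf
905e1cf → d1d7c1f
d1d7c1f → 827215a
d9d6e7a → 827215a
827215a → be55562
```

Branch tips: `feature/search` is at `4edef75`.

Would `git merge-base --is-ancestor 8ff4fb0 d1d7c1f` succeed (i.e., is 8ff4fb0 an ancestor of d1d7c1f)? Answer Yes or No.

Ancestors of d1d7c1f: {827215a, be55562, d1d7c1f}.
8ff4fb0 is not in that set, so it is not an ancestor of d1d7c1f.

No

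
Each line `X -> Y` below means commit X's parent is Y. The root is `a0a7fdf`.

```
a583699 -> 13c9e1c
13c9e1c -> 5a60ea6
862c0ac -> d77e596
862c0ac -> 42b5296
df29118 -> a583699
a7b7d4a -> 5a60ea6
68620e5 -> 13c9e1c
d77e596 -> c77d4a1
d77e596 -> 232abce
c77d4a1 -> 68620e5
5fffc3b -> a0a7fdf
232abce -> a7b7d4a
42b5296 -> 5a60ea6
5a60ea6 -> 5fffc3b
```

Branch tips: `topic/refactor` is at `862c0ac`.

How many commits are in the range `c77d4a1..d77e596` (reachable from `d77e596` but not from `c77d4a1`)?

3

Reachable from d77e596: {13c9e1c, 232abce, 5a60ea6, 5fffc3b, 68620e5, a0a7fdf, a7b7d4a, c77d4a1, d77e596}.
Reachable from c77d4a1: {13c9e1c, 5a60ea6, 5fffc3b, 68620e5, a0a7fdf, c77d4a1}.
In d77e596's history but not c77d4a1's: {232abce, a7b7d4a, d77e596} — 3 commits.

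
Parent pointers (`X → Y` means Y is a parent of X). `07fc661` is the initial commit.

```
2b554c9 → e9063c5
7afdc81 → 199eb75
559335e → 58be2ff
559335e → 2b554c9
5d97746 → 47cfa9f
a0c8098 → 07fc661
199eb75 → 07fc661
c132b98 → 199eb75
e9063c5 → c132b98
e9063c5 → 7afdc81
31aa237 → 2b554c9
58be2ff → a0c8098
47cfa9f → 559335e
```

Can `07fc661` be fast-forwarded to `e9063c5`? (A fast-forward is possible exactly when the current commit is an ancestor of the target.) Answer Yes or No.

Yes

A fast-forward from 07fc661 to e9063c5 is possible iff 07fc661 is an ancestor of e9063c5.
Ancestors of e9063c5: {07fc661, 199eb75, 7afdc81, c132b98, e9063c5}.
07fc661 is among them, so fast-forward is possible.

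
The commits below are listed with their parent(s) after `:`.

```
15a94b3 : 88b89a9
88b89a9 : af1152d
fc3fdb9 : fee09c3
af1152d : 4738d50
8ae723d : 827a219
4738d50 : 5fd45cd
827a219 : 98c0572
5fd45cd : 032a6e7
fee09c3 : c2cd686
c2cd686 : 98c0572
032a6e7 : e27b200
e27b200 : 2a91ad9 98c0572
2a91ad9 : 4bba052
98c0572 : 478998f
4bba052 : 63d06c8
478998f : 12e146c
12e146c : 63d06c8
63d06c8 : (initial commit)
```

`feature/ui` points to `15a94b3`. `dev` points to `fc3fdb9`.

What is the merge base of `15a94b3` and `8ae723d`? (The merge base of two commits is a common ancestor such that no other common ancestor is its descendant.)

Ancestors of 15a94b3: {032a6e7, 12e146c, 15a94b3, 2a91ad9, 4738d50, 478998f, 4bba052, 5fd45cd, 63d06c8, 88b89a9, 98c0572, af1152d, e27b200}.
Ancestors of 8ae723d: {12e146c, 478998f, 63d06c8, 827a219, 8ae723d, 98c0572}.
Common ancestors: {12e146c, 478998f, 63d06c8, 98c0572}.
Among these, 98c0572 is not an ancestor of any other common ancestor — it is the merge base.

98c0572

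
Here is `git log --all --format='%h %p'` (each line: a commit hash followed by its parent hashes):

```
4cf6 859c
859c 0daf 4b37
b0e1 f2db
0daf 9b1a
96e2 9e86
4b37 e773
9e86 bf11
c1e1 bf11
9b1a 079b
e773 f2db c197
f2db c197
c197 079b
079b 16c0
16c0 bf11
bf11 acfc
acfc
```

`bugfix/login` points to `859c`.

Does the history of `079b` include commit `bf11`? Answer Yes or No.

Yes

Ancestors of 079b (commits reachable by following parents): {079b, 16c0, acfc, bf11}.
bf11 is in that set, so it is an ancestor of 079b.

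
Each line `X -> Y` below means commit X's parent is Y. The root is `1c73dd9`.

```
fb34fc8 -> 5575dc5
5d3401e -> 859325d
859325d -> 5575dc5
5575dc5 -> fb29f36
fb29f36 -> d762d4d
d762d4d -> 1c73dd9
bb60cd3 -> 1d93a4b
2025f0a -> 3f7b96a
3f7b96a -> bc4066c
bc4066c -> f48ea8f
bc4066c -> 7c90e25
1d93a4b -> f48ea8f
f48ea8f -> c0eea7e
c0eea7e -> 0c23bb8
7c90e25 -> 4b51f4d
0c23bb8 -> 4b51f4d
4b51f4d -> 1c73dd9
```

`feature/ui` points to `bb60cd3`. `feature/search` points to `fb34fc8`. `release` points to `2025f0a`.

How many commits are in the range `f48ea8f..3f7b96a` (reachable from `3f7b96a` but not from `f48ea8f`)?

3

Reachable from 3f7b96a: {0c23bb8, 1c73dd9, 3f7b96a, 4b51f4d, 7c90e25, bc4066c, c0eea7e, f48ea8f}.
Reachable from f48ea8f: {0c23bb8, 1c73dd9, 4b51f4d, c0eea7e, f48ea8f}.
In 3f7b96a's history but not f48ea8f's: {3f7b96a, 7c90e25, bc4066c} — 3 commits.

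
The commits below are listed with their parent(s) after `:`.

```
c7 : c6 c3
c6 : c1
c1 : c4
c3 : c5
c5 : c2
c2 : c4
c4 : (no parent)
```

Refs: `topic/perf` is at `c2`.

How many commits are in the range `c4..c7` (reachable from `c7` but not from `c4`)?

Reachable from c7: {c1, c2, c3, c4, c5, c6, c7}.
Reachable from c4: {c4}.
In c7's history but not c4's: {c1, c2, c3, c5, c6, c7} — 6 commits.

6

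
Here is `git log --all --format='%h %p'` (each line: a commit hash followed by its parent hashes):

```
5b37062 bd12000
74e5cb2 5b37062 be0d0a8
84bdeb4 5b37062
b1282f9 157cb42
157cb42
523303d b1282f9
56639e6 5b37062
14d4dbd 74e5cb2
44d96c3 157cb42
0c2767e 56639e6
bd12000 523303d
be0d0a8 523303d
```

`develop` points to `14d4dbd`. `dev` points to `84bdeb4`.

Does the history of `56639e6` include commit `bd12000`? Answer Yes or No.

Yes

Ancestors of 56639e6 (commits reachable by following parents): {157cb42, 523303d, 56639e6, 5b37062, b1282f9, bd12000}.
bd12000 is in that set, so it is an ancestor of 56639e6.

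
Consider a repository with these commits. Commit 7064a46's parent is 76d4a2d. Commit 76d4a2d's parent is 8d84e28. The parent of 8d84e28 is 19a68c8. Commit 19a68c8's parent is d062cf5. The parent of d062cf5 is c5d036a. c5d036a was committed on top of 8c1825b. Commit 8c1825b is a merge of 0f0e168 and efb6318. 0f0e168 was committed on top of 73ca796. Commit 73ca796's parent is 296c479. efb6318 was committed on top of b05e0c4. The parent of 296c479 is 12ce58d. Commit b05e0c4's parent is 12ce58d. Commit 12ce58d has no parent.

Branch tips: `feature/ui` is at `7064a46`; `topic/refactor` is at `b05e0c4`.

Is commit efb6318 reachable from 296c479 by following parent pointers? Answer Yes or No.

No

Ancestors of 296c479: {12ce58d, 296c479}.
efb6318 is not in that set, so it is not an ancestor of 296c479.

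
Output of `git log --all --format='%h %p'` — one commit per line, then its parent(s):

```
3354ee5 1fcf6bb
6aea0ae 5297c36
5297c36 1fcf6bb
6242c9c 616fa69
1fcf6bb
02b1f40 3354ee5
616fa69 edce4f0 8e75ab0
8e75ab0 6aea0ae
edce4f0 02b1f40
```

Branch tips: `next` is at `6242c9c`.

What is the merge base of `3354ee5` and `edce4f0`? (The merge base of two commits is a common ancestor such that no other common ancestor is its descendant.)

3354ee5

Ancestors of 3354ee5: {1fcf6bb, 3354ee5}.
Ancestors of edce4f0: {02b1f40, 1fcf6bb, 3354ee5, edce4f0}.
Common ancestors: {1fcf6bb, 3354ee5}.
Among these, 3354ee5 is not an ancestor of any other common ancestor — it is the merge base.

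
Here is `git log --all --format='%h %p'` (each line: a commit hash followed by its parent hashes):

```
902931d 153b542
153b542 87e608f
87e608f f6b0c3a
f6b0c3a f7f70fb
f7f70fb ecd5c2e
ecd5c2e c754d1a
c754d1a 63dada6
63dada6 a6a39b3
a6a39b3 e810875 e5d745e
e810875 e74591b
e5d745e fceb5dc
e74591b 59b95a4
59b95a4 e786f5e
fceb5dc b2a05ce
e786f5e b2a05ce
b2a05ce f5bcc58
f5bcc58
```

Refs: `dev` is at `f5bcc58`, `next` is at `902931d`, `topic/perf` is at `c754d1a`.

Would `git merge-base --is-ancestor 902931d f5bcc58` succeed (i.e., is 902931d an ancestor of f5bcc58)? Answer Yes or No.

No

Ancestors of f5bcc58: {f5bcc58}.
902931d is not in that set, so it is not an ancestor of f5bcc58.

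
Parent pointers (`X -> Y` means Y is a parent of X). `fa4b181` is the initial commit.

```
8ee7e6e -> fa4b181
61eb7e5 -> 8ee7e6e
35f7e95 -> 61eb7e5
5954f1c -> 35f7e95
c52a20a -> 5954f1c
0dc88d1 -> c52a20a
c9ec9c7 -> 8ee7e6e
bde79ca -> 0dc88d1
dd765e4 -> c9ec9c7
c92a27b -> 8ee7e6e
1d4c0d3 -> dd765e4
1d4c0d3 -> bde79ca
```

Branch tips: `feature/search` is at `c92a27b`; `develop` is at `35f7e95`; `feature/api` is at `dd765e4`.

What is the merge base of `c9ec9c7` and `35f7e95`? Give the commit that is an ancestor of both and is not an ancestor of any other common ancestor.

8ee7e6e

Ancestors of c9ec9c7: {8ee7e6e, c9ec9c7, fa4b181}.
Ancestors of 35f7e95: {35f7e95, 61eb7e5, 8ee7e6e, fa4b181}.
Common ancestors: {8ee7e6e, fa4b181}.
Among these, 8ee7e6e is not an ancestor of any other common ancestor — it is the merge base.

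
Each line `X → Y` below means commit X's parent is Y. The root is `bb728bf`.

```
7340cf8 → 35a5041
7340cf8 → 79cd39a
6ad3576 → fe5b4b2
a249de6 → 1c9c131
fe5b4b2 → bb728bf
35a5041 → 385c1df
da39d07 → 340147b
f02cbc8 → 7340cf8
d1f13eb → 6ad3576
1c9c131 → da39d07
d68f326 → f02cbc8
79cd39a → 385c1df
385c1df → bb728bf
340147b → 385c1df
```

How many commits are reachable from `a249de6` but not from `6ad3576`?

5

Reachable from a249de6: {1c9c131, 340147b, 385c1df, a249de6, bb728bf, da39d07}.
Reachable from 6ad3576: {6ad3576, bb728bf, fe5b4b2}.
In a249de6's history but not 6ad3576's: {1c9c131, 340147b, 385c1df, a249de6, da39d07} — 5 commits.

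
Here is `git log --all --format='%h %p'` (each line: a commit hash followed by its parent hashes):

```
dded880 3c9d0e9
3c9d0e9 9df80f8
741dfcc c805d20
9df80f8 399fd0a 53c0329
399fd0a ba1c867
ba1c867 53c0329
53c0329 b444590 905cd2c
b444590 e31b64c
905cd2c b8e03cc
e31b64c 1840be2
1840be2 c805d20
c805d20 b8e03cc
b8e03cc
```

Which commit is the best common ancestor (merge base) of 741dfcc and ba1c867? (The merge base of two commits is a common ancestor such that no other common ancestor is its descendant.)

c805d20

Ancestors of 741dfcc: {741dfcc, b8e03cc, c805d20}.
Ancestors of ba1c867: {1840be2, 53c0329, 905cd2c, b444590, b8e03cc, ba1c867, c805d20, e31b64c}.
Common ancestors: {b8e03cc, c805d20}.
Among these, c805d20 is not an ancestor of any other common ancestor — it is the merge base.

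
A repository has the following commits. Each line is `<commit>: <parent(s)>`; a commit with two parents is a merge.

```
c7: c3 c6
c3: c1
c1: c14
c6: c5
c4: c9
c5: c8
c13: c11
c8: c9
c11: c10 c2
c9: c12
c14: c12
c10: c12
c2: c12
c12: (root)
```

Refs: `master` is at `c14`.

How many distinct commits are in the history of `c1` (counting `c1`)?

3

Walking parent pointers from c1: reachable set = {c1, c12, c14}.
That is 3 commits.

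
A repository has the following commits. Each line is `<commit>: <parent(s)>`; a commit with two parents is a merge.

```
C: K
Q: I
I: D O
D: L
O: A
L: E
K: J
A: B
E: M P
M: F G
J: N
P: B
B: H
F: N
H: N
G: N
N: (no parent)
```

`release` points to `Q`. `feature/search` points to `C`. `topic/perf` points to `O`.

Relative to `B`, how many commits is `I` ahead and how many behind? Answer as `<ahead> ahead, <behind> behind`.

Reachable from I: {A, B, D, E, F, G, H, I, L, M, N, O, P}.
Reachable from B: {B, H, N}.
Only in I's history (ahead): {A, D, E, F, G, I, L, M, O, P} — 10.
Only in B's history (behind): {} — 0.

10 ahead, 0 behind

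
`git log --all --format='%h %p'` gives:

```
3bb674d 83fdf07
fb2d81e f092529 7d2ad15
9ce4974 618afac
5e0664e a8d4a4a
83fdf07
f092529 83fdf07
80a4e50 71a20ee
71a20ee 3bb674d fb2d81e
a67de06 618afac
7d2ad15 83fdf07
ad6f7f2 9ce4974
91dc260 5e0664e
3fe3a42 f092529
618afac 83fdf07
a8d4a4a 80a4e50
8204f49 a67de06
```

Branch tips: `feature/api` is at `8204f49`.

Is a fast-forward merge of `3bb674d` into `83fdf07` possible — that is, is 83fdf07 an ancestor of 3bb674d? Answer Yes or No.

Yes

A fast-forward from 83fdf07 to 3bb674d is possible iff 83fdf07 is an ancestor of 3bb674d.
Ancestors of 3bb674d: {3bb674d, 83fdf07}.
83fdf07 is among them, so fast-forward is possible.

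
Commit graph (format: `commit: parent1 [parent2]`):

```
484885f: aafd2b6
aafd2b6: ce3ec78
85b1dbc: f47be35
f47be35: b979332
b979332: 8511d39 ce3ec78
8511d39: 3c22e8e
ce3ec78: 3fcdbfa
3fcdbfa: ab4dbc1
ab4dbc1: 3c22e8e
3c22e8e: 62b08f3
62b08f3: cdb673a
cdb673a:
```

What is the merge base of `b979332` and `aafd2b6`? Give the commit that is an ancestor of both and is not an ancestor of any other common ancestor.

ce3ec78

Ancestors of b979332: {3c22e8e, 3fcdbfa, 62b08f3, 8511d39, ab4dbc1, b979332, cdb673a, ce3ec78}.
Ancestors of aafd2b6: {3c22e8e, 3fcdbfa, 62b08f3, aafd2b6, ab4dbc1, cdb673a, ce3ec78}.
Common ancestors: {3c22e8e, 3fcdbfa, 62b08f3, ab4dbc1, cdb673a, ce3ec78}.
Among these, ce3ec78 is not an ancestor of any other common ancestor — it is the merge base.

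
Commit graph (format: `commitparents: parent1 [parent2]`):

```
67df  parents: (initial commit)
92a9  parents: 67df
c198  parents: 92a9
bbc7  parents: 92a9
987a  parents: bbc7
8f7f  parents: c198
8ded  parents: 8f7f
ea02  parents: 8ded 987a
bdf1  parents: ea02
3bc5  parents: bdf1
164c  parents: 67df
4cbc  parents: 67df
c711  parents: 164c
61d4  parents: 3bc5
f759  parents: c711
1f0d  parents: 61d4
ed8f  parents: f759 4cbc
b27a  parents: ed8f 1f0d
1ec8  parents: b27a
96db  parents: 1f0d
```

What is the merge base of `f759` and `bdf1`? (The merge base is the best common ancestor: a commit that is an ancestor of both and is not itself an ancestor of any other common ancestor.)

Ancestors of f759: {164c, 67df, c711, f759}.
Ancestors of bdf1: {67df, 8ded, 8f7f, 92a9, 987a, bbc7, bdf1, c198, ea02}.
Common ancestors: {67df}.
The only common ancestor is 67df, so it is the merge base.

67df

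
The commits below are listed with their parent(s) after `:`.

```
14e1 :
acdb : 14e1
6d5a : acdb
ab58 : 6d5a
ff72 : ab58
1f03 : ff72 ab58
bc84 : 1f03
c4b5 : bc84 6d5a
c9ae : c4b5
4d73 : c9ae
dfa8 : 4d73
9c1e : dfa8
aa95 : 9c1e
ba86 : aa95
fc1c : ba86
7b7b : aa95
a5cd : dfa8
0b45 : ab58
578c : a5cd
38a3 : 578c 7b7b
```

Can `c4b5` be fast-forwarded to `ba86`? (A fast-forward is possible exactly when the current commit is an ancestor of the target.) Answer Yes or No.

A fast-forward from c4b5 to ba86 is possible iff c4b5 is an ancestor of ba86.
Ancestors of ba86: {14e1, 1f03, 4d73, 6d5a, 9c1e, aa95, ab58, acdb, ba86, bc84, c4b5, c9ae, dfa8, ff72}.
c4b5 is among them, so fast-forward is possible.

Yes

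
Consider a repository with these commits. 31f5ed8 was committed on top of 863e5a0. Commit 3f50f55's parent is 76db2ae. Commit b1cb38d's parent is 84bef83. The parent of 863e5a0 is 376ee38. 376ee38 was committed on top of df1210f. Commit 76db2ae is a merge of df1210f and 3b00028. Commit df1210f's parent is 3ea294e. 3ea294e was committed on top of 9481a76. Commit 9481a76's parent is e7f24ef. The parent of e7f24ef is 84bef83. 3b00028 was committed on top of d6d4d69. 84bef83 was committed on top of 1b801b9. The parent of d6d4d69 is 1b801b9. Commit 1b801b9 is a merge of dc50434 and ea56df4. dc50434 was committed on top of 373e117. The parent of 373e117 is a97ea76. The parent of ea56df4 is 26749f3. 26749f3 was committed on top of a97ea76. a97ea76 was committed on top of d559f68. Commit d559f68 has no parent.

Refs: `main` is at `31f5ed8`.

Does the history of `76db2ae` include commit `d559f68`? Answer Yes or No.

Yes

Ancestors of 76db2ae (commits reachable by following parents): {1b801b9, 26749f3, 373e117, 3b00028, 3ea294e, 76db2ae, 84bef83, 9481a76, a97ea76, d559f68, d6d4d69, dc50434, df1210f, e7f24ef, ea56df4}.
d559f68 is in that set, so it is an ancestor of 76db2ae.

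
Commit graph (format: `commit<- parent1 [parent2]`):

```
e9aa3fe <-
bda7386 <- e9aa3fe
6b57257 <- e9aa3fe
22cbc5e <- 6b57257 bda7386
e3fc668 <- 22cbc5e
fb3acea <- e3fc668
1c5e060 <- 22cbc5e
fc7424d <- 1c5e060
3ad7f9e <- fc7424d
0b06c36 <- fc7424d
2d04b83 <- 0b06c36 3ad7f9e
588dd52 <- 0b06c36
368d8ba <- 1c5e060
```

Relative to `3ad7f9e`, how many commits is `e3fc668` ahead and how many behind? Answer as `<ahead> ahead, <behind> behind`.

Reachable from e3fc668: {22cbc5e, 6b57257, bda7386, e3fc668, e9aa3fe}.
Reachable from 3ad7f9e: {1c5e060, 22cbc5e, 3ad7f9e, 6b57257, bda7386, e9aa3fe, fc7424d}.
Only in e3fc668's history (ahead): {e3fc668} — 1.
Only in 3ad7f9e's history (behind): {1c5e060, 3ad7f9e, fc7424d} — 3.

1 ahead, 3 behind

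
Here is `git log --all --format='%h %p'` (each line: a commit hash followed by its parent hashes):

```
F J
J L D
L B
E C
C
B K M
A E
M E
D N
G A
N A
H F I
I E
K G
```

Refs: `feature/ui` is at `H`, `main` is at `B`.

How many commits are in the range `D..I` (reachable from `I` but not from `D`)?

Reachable from I: {C, E, I}.
Reachable from D: {A, C, D, E, N}.
In I's history but not D's: {I} — 1 commit.

1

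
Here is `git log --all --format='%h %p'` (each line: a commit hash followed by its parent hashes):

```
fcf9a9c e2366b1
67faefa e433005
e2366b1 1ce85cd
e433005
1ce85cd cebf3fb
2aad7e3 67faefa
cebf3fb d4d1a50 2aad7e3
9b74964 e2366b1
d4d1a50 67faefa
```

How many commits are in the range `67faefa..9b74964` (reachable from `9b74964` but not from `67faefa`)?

6

Reachable from 9b74964: {1ce85cd, 2aad7e3, 67faefa, 9b74964, cebf3fb, d4d1a50, e2366b1, e433005}.
Reachable from 67faefa: {67faefa, e433005}.
In 9b74964's history but not 67faefa's: {1ce85cd, 2aad7e3, 9b74964, cebf3fb, d4d1a50, e2366b1} — 6 commits.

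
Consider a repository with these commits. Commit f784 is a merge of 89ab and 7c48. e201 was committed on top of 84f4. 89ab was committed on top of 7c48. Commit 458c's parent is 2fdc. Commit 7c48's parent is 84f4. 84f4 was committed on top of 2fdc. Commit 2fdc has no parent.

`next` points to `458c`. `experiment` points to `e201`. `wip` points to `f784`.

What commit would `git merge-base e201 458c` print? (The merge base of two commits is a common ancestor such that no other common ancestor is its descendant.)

Ancestors of e201: {2fdc, 84f4, e201}.
Ancestors of 458c: {2fdc, 458c}.
Common ancestors: {2fdc}.
The only common ancestor is 2fdc, so it is the merge base.

2fdc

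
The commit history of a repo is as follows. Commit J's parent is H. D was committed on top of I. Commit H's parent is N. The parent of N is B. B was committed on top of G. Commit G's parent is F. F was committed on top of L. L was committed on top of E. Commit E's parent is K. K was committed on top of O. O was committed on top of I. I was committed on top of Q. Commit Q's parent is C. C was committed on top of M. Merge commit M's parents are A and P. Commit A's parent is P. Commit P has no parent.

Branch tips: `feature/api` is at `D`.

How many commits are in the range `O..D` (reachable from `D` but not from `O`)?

1

Reachable from D: {A, C, D, I, M, P, Q}.
Reachable from O: {A, C, I, M, O, P, Q}.
In D's history but not O's: {D} — 1 commit.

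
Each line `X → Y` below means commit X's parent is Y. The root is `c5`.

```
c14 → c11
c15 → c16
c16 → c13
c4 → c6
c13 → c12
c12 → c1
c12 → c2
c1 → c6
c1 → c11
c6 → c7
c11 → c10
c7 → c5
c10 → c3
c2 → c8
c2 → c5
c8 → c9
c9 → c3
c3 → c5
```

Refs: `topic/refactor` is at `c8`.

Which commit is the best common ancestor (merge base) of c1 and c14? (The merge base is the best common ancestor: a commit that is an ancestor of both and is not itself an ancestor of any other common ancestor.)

c11

Ancestors of c1: {c1, c10, c11, c3, c5, c6, c7}.
Ancestors of c14: {c10, c11, c14, c3, c5}.
Common ancestors: {c10, c11, c3, c5}.
Among these, c11 is not an ancestor of any other common ancestor — it is the merge base.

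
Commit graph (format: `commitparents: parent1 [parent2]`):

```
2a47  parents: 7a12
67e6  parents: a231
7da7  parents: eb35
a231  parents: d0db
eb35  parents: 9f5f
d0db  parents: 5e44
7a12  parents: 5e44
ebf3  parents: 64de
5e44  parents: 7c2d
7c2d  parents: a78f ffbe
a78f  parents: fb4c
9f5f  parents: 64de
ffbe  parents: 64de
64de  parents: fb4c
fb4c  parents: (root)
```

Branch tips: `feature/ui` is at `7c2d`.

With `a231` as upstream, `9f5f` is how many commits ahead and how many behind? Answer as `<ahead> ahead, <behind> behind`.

1 ahead, 6 behind

Reachable from 9f5f: {64de, 9f5f, fb4c}.
Reachable from a231: {5e44, 64de, 7c2d, a231, a78f, d0db, fb4c, ffbe}.
Only in 9f5f's history (ahead): {9f5f} — 1.
Only in a231's history (behind): {5e44, 7c2d, a231, a78f, d0db, ffbe} — 6.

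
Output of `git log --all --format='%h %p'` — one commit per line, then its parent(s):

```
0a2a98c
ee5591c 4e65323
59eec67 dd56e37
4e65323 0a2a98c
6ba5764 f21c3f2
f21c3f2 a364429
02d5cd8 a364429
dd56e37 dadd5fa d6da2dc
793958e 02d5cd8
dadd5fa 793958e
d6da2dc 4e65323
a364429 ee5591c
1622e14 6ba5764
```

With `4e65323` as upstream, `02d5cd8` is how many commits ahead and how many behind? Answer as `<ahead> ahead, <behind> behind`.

Reachable from 02d5cd8: {02d5cd8, 0a2a98c, 4e65323, a364429, ee5591c}.
Reachable from 4e65323: {0a2a98c, 4e65323}.
Only in 02d5cd8's history (ahead): {02d5cd8, a364429, ee5591c} — 3.
Only in 4e65323's history (behind): {} — 0.

3 ahead, 0 behind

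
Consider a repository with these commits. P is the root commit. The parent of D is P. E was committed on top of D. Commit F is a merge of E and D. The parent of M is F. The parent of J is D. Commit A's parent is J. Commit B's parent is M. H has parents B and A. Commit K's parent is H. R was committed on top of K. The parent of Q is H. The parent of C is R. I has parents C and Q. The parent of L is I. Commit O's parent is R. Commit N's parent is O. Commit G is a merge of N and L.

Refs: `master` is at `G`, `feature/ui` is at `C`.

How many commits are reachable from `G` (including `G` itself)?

18

Walking parent pointers from G: reachable set = {A, B, C, D, E, F, G, H, I, J, K, L, M, N, O, P, Q, R}.
That is 18 commits.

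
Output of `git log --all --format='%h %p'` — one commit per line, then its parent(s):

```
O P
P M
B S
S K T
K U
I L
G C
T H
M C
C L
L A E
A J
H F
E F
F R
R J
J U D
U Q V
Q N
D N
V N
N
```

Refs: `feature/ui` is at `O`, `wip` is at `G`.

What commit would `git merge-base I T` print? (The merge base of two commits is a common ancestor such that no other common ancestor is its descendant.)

F

Ancestors of I: {A, D, E, F, I, J, L, N, Q, R, U, V}.
Ancestors of T: {D, F, H, J, N, Q, R, T, U, V}.
Common ancestors: {D, F, J, N, Q, R, U, V}.
Among these, F is not an ancestor of any other common ancestor — it is the merge base.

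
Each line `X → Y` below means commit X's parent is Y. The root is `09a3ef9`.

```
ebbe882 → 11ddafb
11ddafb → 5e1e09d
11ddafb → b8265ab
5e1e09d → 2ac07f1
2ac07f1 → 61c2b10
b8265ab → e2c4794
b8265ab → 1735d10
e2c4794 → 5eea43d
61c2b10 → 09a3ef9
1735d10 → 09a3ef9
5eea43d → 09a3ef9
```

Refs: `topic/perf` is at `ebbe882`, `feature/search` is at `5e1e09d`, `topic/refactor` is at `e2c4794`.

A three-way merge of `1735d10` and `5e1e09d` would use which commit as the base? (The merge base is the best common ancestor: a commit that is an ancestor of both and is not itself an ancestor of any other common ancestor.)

Ancestors of 1735d10: {09a3ef9, 1735d10}.
Ancestors of 5e1e09d: {09a3ef9, 2ac07f1, 5e1e09d, 61c2b10}.
Common ancestors: {09a3ef9}.
The only common ancestor is 09a3ef9, so it is the merge base.

09a3ef9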